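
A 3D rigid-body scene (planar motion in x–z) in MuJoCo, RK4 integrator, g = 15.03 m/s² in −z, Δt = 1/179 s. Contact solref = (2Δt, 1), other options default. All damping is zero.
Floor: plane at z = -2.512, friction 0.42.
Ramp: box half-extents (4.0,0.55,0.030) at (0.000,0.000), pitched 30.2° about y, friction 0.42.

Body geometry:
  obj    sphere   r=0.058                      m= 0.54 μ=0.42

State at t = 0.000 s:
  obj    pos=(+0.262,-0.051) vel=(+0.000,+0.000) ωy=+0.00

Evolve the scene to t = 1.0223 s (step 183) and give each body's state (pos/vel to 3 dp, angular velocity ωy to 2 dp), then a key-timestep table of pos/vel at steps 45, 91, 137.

State at t = 1.0223 s:
  obj    pos=(+2.701,-1.470) vel=(+4.771,-2.777) ωy=+95.18

Key-timestep trajectory:
   step    t(s)  obj.x    obj.z    obj.vx   obj.vz 
     45  0.2514   +0.410  -0.137  +1.174  -0.683
     91  0.5084   +0.865  -0.402  +2.373  -1.381
    137  0.7654   +1.629  -0.846  +3.572  -2.079


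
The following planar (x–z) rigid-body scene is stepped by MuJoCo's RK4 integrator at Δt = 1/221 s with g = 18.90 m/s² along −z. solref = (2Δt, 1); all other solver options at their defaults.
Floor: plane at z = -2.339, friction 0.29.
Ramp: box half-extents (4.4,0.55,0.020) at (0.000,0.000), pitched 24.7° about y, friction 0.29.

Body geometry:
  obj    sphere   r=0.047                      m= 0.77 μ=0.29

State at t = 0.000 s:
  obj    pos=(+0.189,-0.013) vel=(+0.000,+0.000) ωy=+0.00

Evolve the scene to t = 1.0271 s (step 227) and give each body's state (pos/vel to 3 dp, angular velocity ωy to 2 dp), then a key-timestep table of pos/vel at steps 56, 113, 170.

State at t = 1.0271 s:
  obj    pos=(+2.893,-1.257) vel=(+5.264,-2.421) ωy=+123.27

Key-timestep trajectory:
   step    t(s)  obj.x    obj.z    obj.vx   obj.vz 
     56  0.2534   +0.354  -0.089  +1.299  -0.597
    113  0.5113   +0.859  -0.321  +2.621  -1.205
    170  0.7692   +1.705  -0.711  +3.942  -1.813


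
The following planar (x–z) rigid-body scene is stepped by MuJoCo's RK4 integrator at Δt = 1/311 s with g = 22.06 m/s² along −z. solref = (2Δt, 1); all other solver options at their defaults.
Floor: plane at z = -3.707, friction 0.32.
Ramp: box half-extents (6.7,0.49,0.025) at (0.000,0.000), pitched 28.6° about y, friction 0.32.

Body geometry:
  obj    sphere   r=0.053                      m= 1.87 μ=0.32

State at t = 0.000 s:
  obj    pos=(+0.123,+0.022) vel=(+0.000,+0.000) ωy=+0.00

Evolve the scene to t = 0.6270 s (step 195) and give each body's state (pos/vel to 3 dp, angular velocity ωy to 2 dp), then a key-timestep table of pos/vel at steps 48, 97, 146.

State at t = 0.6270 s:
  obj    pos=(+1.425,-0.688) vel=(+4.152,-2.264) ωy=+89.22

Key-timestep trajectory:
   step    t(s)  obj.x    obj.z    obj.vx   obj.vz 
     48  0.1543   +0.202  -0.021  +1.022  -0.557
     97  0.3119   +0.445  -0.154  +2.066  -1.126
    146  0.4695   +0.853  -0.376  +3.109  -1.695


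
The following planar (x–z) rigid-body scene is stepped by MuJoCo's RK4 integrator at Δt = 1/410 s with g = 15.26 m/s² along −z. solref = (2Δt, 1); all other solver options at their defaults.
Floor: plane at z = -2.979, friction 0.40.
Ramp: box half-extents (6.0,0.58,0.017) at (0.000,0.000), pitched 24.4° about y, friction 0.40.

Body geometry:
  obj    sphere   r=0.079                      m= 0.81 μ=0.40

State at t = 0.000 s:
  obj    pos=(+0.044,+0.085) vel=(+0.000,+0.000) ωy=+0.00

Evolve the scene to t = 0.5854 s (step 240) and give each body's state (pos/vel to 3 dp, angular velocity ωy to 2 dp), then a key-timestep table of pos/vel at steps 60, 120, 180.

State at t = 0.5854 s:
  obj    pos=(+0.747,-0.233) vel=(+2.400,-1.089) ωy=+33.36

Key-timestep trajectory:
   step    t(s)  obj.x    obj.z    obj.vx   obj.vz 
     60  0.1463   +0.088  +0.065  +0.600  -0.272
    120  0.2927   +0.220  +0.006  +1.200  -0.544
    180  0.4390   +0.439  -0.094  +1.800  -0.817


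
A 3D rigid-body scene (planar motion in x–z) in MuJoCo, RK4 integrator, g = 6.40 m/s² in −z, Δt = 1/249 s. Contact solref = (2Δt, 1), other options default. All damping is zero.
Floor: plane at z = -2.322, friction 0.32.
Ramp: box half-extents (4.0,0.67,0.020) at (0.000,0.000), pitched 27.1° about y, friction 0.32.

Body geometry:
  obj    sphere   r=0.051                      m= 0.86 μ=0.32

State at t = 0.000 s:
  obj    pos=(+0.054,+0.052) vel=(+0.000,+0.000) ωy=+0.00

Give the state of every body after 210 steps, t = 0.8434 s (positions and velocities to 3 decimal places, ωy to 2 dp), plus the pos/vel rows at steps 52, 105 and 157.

State at t = 0.8434 s:
  obj    pos=(+0.713,-0.285) vel=(+1.564,-0.800) ωy=+34.43

Key-timestep trajectory:
   step    t(s)  obj.x    obj.z    obj.vx   obj.vz 
     52  0.2088   +0.094  +0.031  +0.387  -0.198
    105  0.4217   +0.219  -0.032  +0.782  -0.400
    157  0.6305   +0.423  -0.137  +1.169  -0.598


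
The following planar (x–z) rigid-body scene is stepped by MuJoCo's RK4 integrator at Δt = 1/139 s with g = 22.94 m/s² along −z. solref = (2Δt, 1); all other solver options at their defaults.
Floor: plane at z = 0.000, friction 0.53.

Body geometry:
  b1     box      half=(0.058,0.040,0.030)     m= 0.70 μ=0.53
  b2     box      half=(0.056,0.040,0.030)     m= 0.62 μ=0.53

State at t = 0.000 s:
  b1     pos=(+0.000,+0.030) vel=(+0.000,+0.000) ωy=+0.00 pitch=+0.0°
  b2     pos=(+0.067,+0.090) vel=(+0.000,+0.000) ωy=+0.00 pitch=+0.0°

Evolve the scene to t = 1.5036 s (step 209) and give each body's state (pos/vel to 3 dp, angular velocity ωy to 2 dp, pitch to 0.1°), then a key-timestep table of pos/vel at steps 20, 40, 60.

State at t = 1.5036 s:
  b1     pos=(+0.000,+0.030) vel=(+0.000,+0.000) ωy=+0.00 pitch=+0.0°
  b2     pos=(+0.211,+0.030) vel=(+0.000,+0.000) ωy=+0.00 pitch=+180.0°

Key-timestep trajectory:
   step    t(s)  b1.x    b1.z    b1.vx   b1.vz   b2.x    b2.z    b2.vx   b2.vz 
     20  0.1439   +0.000  +0.030  +0.000  +0.000   +0.098  +0.059  +0.501  -0.043
     40  0.2878   +0.000  +0.030  +0.000  +0.000   +0.149  +0.063  +0.166  -0.004
     60  0.4317   +0.000  +0.030  +0.000  +0.000   +0.193  +0.047  +0.584  -0.510


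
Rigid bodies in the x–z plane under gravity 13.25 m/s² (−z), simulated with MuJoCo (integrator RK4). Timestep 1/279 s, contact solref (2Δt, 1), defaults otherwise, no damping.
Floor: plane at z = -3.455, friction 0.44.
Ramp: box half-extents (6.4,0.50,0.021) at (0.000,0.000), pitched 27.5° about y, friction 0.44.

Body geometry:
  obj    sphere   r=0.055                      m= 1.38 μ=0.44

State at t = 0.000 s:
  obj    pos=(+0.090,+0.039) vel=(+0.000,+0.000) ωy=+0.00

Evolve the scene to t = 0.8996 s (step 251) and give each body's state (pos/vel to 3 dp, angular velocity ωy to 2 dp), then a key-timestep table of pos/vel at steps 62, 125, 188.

State at t = 0.8996 s:
  obj    pos=(+1.659,-0.778) vel=(+3.487,-1.815) ωy=+71.47

Key-timestep trajectory:
   step    t(s)  obj.x    obj.z    obj.vx   obj.vz 
     62  0.2222   +0.186  -0.011  +0.862  -0.448
    125  0.4480   +0.479  -0.164  +1.737  -0.904
    188  0.6738   +0.970  -0.419  +2.612  -1.360


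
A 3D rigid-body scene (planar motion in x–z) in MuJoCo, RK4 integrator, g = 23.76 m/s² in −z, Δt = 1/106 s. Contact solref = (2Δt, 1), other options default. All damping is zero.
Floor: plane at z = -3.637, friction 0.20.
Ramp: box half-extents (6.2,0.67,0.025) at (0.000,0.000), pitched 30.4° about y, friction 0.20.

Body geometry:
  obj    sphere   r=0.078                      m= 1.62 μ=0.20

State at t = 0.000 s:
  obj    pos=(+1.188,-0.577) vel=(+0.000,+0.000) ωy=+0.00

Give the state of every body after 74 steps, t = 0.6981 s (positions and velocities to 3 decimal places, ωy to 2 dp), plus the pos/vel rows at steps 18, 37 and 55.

State at t = 0.6981 s:
  obj    pos=(+2.993,-1.637) vel=(+5.172,-3.034) ωy=+76.79

Key-timestep trajectory:
   step    t(s)  obj.x    obj.z    obj.vx   obj.vz 
     18  0.1698   +1.295  -0.640  +1.259  -0.738
     37  0.3491   +1.639  -0.842  +2.586  -1.517
     55  0.5189   +2.185  -1.163  +3.844  -2.255


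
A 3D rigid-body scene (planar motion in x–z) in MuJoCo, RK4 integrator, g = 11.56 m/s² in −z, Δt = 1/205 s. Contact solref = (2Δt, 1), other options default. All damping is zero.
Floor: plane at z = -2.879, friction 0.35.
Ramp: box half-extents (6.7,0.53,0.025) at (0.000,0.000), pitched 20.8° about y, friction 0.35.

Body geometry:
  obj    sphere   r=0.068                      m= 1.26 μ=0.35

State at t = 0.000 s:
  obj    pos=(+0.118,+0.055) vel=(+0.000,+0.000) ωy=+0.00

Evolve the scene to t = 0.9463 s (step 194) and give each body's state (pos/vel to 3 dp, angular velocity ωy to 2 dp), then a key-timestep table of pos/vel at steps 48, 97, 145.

State at t = 0.9463 s:
  obj    pos=(+1.345,-0.412) vel=(+2.594,-0.985) ωy=+40.80

Key-timestep trajectory:
   step    t(s)  obj.x    obj.z    obj.vx   obj.vz 
     48  0.2341   +0.193  +0.026  +0.642  -0.244
     97  0.4732   +0.425  -0.062  +1.297  -0.493
    145  0.7073   +0.804  -0.206  +1.939  -0.737


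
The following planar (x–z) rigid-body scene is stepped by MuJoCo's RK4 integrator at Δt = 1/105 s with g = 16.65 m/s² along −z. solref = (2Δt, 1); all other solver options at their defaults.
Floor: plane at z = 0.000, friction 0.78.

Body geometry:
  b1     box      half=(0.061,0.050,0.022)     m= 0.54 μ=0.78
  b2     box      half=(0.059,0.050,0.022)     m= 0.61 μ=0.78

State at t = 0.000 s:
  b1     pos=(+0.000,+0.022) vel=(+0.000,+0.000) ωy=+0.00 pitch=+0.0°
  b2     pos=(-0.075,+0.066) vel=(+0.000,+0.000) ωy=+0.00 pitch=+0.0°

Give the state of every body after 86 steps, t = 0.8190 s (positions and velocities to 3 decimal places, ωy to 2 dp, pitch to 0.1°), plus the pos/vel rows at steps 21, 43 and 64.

State at t = 0.8190 s:
  b1     pos=(+0.001,+0.022) vel=(+0.001,+0.000) ωy=+0.00 pitch=+0.0°
  b2     pos=(-0.085,+0.052) vel=(-0.001,-0.001) ωy=+0.03 pitch=-36.1°

Key-timestep trajectory:
   step    t(s)  b1.x    b1.z    b1.vx   b1.vz   b2.x    b2.z    b2.vx   b2.vz 
     21  0.2000   +0.000  +0.022  +0.002  -0.001   -0.084  +0.053  -0.003  +0.007
     43  0.4095   +0.001  +0.022  +0.001  +0.000   -0.085  +0.053  -0.001  -0.001
     64  0.6095   +0.001  +0.022  +0.001  +0.000   -0.085  +0.053  -0.001  -0.001


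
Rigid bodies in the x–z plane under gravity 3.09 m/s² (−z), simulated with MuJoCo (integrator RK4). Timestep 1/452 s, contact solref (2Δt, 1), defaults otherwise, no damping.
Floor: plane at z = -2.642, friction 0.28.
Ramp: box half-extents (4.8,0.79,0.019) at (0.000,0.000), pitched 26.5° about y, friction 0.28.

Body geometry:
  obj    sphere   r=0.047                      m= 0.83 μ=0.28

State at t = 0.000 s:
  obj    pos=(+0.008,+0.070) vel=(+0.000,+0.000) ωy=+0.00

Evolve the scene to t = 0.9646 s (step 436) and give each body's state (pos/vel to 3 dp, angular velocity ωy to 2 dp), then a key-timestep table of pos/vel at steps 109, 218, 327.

State at t = 0.9646 s:
  obj    pos=(+0.418,-0.135) vel=(+0.850,-0.424) ωy=+20.21

Key-timestep trajectory:
   step    t(s)  obj.x    obj.z    obj.vx   obj.vz 
    109  0.2412   +0.034  +0.057  +0.213  -0.106
    218  0.4823   +0.110  +0.019  +0.425  -0.212
    327  0.7235   +0.239  -0.045  +0.638  -0.318


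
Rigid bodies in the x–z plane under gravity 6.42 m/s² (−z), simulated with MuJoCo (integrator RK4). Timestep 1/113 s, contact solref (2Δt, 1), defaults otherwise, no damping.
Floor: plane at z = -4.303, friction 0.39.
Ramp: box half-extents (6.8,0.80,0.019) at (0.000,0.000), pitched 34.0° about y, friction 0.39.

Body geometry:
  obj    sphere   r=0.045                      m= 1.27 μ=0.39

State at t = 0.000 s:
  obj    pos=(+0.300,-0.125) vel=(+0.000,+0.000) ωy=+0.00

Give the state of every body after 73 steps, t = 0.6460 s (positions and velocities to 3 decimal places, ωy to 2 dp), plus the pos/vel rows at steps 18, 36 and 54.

State at t = 0.6460 s:
  obj    pos=(+0.744,-0.424) vel=(+1.373,-0.926) ωy=+36.80

Key-timestep trajectory:
   step    t(s)  obj.x    obj.z    obj.vx   obj.vz 
     18  0.1593   +0.327  -0.143  +0.339  -0.228
     36  0.3186   +0.408  -0.198  +0.677  -0.457
     54  0.4779   +0.543  -0.289  +1.016  -0.685


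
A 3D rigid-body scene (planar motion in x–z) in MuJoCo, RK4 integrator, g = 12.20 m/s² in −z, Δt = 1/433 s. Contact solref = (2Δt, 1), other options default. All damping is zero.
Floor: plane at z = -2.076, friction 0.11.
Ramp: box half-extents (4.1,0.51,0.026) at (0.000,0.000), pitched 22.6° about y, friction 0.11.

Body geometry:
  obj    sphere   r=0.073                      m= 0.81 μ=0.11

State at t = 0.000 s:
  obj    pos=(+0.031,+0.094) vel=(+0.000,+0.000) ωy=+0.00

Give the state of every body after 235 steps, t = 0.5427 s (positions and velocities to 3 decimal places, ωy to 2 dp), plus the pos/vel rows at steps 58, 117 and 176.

State at t = 0.5427 s:
  obj    pos=(+0.501,-0.101) vel=(+1.731,-0.717) ωy=+22.96

Key-timestep trajectory:
   step    t(s)  obj.x    obj.z    obj.vx   obj.vz 
     58  0.1339   +0.060  +0.082  +0.429  -0.177
    117  0.2702   +0.148  +0.046  +0.861  -0.364
    176  0.4065   +0.295  -0.016  +1.297  -0.538


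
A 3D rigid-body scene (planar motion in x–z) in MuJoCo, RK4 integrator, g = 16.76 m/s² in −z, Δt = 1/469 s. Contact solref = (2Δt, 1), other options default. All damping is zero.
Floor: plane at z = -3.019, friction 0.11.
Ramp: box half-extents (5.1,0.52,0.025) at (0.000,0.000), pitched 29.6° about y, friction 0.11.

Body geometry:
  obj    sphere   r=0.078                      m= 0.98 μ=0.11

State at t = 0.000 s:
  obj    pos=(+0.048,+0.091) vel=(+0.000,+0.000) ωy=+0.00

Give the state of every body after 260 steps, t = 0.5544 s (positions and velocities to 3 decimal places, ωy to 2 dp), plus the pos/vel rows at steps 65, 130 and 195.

State at t = 0.5544 s:
  obj    pos=(+0.940,-0.415) vel=(+3.229,-1.803) ωy=+28.57

Key-timestep trajectory:
   step    t(s)  obj.x    obj.z    obj.vx   obj.vz 
     65  0.1386   +0.104  +0.059  +0.806  -0.453
    130  0.2772   +0.271  -0.036  +1.619  -0.891
    195  0.4158   +0.550  -0.194  +2.414  -1.369


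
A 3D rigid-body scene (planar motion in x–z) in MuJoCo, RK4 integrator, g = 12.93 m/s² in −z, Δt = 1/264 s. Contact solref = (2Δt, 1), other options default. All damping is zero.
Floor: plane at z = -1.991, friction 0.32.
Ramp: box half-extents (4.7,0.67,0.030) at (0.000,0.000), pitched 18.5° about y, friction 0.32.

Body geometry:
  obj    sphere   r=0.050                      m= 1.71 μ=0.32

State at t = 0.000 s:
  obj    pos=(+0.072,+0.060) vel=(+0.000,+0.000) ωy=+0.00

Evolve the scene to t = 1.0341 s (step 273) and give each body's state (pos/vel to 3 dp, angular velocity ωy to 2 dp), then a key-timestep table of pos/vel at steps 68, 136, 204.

State at t = 1.0341 s:
  obj    pos=(+1.558,-0.437) vel=(+2.874,-0.962) ωy=+60.60

Key-timestep trajectory:
   step    t(s)  obj.x    obj.z    obj.vx   obj.vz 
     68  0.2576   +0.164  +0.029  +0.716  -0.240
    136  0.5152   +0.441  -0.063  +1.432  -0.479
    204  0.7727   +0.902  -0.217  +2.148  -0.719


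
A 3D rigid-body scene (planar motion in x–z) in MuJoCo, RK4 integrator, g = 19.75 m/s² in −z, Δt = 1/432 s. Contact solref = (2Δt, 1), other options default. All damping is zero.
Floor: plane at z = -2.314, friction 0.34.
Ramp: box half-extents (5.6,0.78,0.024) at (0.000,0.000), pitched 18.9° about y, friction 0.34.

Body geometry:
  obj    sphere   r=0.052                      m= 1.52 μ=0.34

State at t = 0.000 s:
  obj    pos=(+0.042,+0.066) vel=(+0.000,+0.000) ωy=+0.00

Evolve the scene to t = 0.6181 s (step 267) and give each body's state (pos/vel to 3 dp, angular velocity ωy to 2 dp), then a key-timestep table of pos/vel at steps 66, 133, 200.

State at t = 0.6181 s:
  obj    pos=(+0.868,-0.217) vel=(+2.672,-0.915) ωy=+54.31

Key-timestep trajectory:
   step    t(s)  obj.x    obj.z    obj.vx   obj.vz 
     66  0.1528   +0.092  +0.049  +0.661  -0.226
    133  0.3079   +0.247  -0.004  +1.331  -0.456
    200  0.4630   +0.505  -0.093  +2.002  -0.685


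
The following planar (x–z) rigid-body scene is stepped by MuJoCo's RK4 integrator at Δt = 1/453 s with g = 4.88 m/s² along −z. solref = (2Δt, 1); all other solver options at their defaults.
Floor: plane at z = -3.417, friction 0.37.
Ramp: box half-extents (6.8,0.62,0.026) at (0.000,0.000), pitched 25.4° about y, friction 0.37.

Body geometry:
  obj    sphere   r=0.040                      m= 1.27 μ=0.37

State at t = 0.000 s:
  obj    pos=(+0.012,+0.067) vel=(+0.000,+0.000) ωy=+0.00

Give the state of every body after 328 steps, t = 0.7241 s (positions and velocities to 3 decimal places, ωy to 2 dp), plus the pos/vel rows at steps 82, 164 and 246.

State at t = 0.7241 s:
  obj    pos=(+0.366,-0.101) vel=(+0.978,-0.464) ωy=+27.06

Key-timestep trajectory:
   step    t(s)  obj.x    obj.z    obj.vx   obj.vz 
     82  0.1810   +0.034  +0.057  +0.245  -0.116
    164  0.3620   +0.101  +0.025  +0.489  -0.232
    246  0.5430   +0.211  -0.027  +0.733  -0.348


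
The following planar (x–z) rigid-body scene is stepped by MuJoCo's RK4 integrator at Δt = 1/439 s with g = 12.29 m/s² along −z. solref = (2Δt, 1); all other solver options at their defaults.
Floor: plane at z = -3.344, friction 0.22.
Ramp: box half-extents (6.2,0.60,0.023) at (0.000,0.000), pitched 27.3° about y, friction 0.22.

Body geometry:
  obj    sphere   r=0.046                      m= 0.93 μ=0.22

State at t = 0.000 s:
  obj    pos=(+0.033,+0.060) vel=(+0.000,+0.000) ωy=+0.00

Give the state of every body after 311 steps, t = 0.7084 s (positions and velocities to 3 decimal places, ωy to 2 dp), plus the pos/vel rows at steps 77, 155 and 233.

State at t = 0.7084 s:
  obj    pos=(+0.931,-0.403) vel=(+2.535,-1.308) ωy=+62.00

Key-timestep trajectory:
   step    t(s)  obj.x    obj.z    obj.vx   obj.vz 
     77  0.1754   +0.088  +0.032  +0.628  -0.324
    155  0.3531   +0.256  -0.055  +1.263  -0.652
    233  0.5308   +0.537  -0.200  +1.899  -0.980


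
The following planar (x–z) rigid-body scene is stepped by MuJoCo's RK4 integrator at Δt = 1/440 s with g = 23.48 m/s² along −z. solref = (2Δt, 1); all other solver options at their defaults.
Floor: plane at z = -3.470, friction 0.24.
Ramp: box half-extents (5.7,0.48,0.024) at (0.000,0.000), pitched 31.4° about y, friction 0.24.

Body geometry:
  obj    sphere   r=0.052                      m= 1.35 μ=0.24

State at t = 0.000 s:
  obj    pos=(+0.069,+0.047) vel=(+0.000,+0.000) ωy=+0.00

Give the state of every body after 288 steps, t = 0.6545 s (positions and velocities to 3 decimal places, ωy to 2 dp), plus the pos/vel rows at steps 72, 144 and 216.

State at t = 0.6545 s:
  obj    pos=(+1.667,-0.928) vel=(+4.882,-2.980) ωy=+109.97

Key-timestep trajectory:
   step    t(s)  obj.x    obj.z    obj.vx   obj.vz 
     72  0.1636   +0.169  -0.014  +1.221  -0.745
    144  0.3273   +0.469  -0.197  +2.441  -1.490
    216  0.4909   +0.968  -0.502  +3.662  -2.235


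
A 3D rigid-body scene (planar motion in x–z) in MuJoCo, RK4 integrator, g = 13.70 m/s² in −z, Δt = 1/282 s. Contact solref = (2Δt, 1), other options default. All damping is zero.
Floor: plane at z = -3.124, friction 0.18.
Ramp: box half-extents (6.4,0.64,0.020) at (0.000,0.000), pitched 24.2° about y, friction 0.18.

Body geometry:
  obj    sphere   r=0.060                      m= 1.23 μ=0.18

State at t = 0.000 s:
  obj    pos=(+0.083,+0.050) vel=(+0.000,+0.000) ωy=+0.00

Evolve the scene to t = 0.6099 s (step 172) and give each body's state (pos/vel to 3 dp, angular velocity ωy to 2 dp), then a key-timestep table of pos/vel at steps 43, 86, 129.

State at t = 0.6099 s:
  obj    pos=(+0.764,-0.256) vel=(+2.232,-1.003) ωy=+40.77

Key-timestep trajectory:
   step    t(s)  obj.x    obj.z    obj.vx   obj.vz 
     43  0.1525   +0.126  +0.031  +0.558  -0.251
     86  0.3050   +0.253  -0.026  +1.116  -0.502
    129  0.4574   +0.466  -0.122  +1.674  -0.752


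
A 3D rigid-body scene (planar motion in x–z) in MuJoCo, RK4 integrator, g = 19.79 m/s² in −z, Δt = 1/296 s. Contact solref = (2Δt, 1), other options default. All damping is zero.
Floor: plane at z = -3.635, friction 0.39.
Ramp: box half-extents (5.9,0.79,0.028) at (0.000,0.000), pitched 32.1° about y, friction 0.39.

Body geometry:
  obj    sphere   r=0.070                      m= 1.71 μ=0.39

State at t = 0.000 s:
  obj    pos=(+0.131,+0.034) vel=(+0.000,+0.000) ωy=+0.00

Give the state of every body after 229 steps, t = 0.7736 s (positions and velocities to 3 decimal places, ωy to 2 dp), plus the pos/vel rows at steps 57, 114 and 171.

State at t = 0.7736 s:
  obj    pos=(+2.035,-1.161) vel=(+4.923,-3.088) ωy=+83.01

Key-timestep trajectory:
   step    t(s)  obj.x    obj.z    obj.vx   obj.vz 
     57  0.1926   +0.249  -0.040  +1.226  -0.769
    114  0.3851   +0.603  -0.263  +2.451  -1.537
    171  0.5777   +1.193  -0.633  +3.676  -2.306


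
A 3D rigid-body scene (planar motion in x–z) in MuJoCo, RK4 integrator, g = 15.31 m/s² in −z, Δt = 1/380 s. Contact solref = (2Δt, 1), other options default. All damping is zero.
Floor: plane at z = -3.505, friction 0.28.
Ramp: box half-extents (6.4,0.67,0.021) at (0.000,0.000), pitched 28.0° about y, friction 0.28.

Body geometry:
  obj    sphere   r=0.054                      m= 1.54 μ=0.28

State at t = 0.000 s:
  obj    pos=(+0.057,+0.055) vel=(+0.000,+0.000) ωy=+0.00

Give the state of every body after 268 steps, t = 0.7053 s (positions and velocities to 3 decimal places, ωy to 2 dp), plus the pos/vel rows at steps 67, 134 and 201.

State at t = 0.7053 s:
  obj    pos=(+1.184,-0.545) vel=(+3.197,-1.700) ωy=+67.04

Key-timestep trajectory:
   step    t(s)  obj.x    obj.z    obj.vx   obj.vz 
     67  0.1763   +0.127  +0.017  +0.799  -0.425
    134  0.3526   +0.339  -0.095  +1.599  -0.850
    201  0.5289   +0.691  -0.283  +2.398  -1.275


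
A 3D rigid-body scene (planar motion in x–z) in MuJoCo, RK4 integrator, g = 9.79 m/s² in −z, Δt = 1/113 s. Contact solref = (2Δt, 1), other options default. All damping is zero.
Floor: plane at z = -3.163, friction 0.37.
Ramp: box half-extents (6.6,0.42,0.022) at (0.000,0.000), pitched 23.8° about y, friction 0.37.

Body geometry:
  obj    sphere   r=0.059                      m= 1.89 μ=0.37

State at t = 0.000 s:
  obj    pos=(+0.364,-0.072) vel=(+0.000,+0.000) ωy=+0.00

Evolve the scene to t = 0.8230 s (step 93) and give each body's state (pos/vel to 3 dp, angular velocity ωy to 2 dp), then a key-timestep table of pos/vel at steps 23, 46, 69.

State at t = 0.8230 s:
  obj    pos=(+1.239,-0.458) vel=(+2.125,-0.937) ωy=+39.35

Key-timestep trajectory:
   step    t(s)  obj.x    obj.z    obj.vx   obj.vz 
     23  0.2035   +0.418  -0.096  +0.526  -0.232
     46  0.4071   +0.578  -0.166  +1.051  -0.464
     69  0.6106   +0.845  -0.284  +1.577  -0.695


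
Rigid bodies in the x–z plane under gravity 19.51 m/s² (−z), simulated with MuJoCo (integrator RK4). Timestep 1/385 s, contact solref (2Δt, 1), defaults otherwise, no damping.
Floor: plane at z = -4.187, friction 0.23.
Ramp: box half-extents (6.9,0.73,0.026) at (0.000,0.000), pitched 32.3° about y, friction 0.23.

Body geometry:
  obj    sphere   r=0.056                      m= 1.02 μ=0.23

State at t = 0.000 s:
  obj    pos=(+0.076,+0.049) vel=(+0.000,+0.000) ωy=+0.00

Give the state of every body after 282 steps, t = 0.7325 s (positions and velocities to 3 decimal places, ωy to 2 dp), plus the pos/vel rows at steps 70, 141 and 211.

State at t = 0.7325 s:
  obj    pos=(+1.765,-1.019) vel=(+4.611,-2.915) ωy=+97.38

Key-timestep trajectory:
   step    t(s)  obj.x    obj.z    obj.vx   obj.vz 
     70  0.1818   +0.180  -0.017  +1.145  -0.724
    141  0.3662   +0.498  -0.218  +2.306  -1.457
    211  0.5481   +1.021  -0.549  +3.450  -2.181


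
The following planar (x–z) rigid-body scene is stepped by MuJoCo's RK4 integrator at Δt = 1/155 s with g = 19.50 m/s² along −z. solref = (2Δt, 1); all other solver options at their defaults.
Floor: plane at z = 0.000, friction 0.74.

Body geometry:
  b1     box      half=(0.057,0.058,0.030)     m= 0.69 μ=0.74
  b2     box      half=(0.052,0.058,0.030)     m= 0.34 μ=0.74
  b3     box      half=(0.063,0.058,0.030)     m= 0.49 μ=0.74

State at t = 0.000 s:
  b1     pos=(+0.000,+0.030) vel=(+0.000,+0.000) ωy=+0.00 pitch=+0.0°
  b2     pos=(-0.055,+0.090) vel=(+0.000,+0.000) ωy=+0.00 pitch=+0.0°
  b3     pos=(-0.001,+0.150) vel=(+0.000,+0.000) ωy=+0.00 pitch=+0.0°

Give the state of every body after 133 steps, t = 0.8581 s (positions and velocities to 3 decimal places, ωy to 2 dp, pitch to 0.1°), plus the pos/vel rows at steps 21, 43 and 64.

State at t = 0.8581 s:
  b1     pos=(+0.000,+0.030) vel=(+0.000,+0.000) ωy=+0.00 pitch=+0.0°
  b2     pos=(-0.055,+0.090) vel=(+0.000,+0.000) ωy=+0.00 pitch=-0.3°
  b3     pos=(+0.145,+0.030) vel=(+0.000,+0.000) ωy=+0.00 pitch=+180.0°

Key-timestep trajectory:
   step    t(s)  b1.x    b1.z    b1.vx   b1.vz   b2.x    b2.z    b2.vx   b2.vz   b3.x    b3.z    b3.vx   b3.vz 
     21  0.1355   +0.000  +0.030  +0.000  +0.000   -0.055  +0.090  +0.000  +0.001   +0.005  +0.149  +0.118  -0.032
     43  0.2774   +0.000  +0.030  -0.001  +0.001   -0.055  +0.090  +0.000  +0.000   +0.046  +0.127  +0.504  -0.088
     64  0.4129   +0.000  +0.030  +0.000  +0.000   -0.055  +0.090  +0.000  +0.000   +0.129  +0.062  +0.668  -1.435


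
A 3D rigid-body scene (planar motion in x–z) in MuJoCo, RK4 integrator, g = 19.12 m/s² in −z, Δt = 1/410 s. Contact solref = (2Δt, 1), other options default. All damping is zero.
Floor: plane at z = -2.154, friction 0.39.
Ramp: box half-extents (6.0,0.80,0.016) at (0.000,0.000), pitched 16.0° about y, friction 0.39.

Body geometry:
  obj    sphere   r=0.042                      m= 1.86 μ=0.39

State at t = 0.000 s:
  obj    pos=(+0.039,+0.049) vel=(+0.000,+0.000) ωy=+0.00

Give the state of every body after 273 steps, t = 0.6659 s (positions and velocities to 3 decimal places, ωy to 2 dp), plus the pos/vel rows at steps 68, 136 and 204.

State at t = 0.6659 s:
  obj    pos=(+0.841,-0.181) vel=(+2.409,-0.691) ωy=+59.67

Key-timestep trajectory:
   step    t(s)  obj.x    obj.z    obj.vx   obj.vz 
     68  0.1659   +0.089  +0.035  +0.600  -0.172
    136  0.3317   +0.238  -0.008  +1.200  -0.344
    204  0.4976   +0.487  -0.079  +1.801  -0.516


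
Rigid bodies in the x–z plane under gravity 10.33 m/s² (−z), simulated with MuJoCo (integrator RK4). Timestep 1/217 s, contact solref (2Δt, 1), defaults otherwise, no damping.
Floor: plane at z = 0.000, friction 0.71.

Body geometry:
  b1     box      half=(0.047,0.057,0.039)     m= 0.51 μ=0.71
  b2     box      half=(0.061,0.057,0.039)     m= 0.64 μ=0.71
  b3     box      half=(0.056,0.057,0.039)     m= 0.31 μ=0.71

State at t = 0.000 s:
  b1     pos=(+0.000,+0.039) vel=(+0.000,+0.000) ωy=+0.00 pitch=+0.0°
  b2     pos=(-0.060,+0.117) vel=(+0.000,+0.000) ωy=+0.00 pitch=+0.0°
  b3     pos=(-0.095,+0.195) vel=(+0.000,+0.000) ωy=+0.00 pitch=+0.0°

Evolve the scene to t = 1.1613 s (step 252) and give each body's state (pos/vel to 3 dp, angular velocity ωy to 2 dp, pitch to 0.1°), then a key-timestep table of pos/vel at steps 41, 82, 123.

State at t = 1.1613 s:
  b1     pos=(+0.000,+0.039) vel=(+0.000,+0.000) ωy=+0.00 pitch=+0.0°
  b2     pos=(-0.116,+0.061) vel=(+0.000,+0.000) ωy=+0.00 pitch=-90.0°
  b3     pos=(-0.322,+0.039) vel=(+0.000,+0.000) ωy=+0.00 pitch=+180.0°

Key-timestep trajectory:
   step    t(s)  b1.x    b1.z    b1.vx   b1.vz   b2.x    b2.z    b2.vx   b2.vz   b3.x    b3.z    b3.vx   b3.vz 
     41  0.1889   +0.000  +0.039  +0.000  +0.000   -0.082  +0.099  -0.219  -0.343   -0.160  +0.137  -0.595  -0.929
     82  0.3779   +0.000  +0.039  +0.000  +0.000   -0.134  +0.069  -0.074  +0.022   -0.260  +0.068  -0.331  +0.008
    123  0.5668   +0.000  +0.039  +0.000  +0.000   -0.113  +0.062  +0.074  +0.081   -0.323  +0.038  +0.027  +0.039


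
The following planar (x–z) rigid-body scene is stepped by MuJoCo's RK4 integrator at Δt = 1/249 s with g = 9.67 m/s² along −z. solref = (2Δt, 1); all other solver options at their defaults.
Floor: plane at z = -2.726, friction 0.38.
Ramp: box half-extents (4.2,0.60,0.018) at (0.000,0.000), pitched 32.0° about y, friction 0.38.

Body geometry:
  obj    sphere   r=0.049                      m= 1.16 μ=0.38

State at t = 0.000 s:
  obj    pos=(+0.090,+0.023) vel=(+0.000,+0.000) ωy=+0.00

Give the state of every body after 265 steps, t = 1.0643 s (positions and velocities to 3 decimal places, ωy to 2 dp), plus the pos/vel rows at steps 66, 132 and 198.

State at t = 1.0643 s:
  obj    pos=(+1.848,-1.076) vel=(+3.304,-2.064) ωy=+79.49

Key-timestep trajectory:
   step    t(s)  obj.x    obj.z    obj.vx   obj.vz 
     66  0.2651   +0.199  -0.045  +0.823  -0.514
    132  0.5301   +0.526  -0.250  +1.646  -1.028
    198  0.7952   +1.071  -0.590  +2.468  -1.542


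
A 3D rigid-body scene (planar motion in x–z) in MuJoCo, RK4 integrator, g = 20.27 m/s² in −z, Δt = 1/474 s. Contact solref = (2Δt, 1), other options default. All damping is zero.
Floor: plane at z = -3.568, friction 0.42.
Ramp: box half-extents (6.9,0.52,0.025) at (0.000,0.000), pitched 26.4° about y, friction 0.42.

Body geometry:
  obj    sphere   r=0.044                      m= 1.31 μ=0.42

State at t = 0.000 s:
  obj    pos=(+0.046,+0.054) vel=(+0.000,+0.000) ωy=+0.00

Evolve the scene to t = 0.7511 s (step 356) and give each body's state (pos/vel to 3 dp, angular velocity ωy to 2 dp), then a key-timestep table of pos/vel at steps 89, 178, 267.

State at t = 0.7511 s:
  obj    pos=(+1.672,-0.753) vel=(+4.331,-2.150) ωy=+109.88

Key-timestep trajectory:
   step    t(s)  obj.x    obj.z    obj.vx   obj.vz 
     89  0.1878   +0.148  +0.004  +1.083  -0.538
    178  0.3755   +0.453  -0.148  +2.165  -1.075
    267  0.5633   +0.961  -0.400  +3.248  -1.612


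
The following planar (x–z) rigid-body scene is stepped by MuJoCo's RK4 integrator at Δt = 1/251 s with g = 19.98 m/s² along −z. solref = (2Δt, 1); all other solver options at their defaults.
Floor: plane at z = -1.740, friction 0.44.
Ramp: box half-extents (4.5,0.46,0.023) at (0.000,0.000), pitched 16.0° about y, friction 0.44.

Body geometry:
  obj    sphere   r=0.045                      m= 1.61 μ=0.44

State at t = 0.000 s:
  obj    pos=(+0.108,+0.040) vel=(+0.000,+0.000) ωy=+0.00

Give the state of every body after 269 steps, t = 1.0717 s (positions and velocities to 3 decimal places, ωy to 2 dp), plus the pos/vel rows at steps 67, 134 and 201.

State at t = 1.0717 s:
  obj    pos=(+2.279,-0.583) vel=(+4.052,-1.162) ωy=+93.68

Key-timestep trajectory:
   step    t(s)  obj.x    obj.z    obj.vx   obj.vz 
     67  0.2669   +0.243  +0.001  +1.009  -0.289
    134  0.5339   +0.647  -0.115  +2.019  -0.579
    201  0.8008   +1.320  -0.308  +3.028  -0.868


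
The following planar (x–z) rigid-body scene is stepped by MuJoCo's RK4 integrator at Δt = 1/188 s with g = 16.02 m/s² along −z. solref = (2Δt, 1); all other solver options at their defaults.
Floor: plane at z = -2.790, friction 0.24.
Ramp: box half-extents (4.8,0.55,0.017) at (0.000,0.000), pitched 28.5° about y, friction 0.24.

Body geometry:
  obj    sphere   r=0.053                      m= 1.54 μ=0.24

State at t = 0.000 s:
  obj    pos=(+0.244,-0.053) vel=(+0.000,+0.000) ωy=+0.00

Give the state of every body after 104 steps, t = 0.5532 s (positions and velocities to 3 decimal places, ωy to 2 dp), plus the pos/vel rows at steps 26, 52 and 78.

State at t = 0.5532 s:
  obj    pos=(+0.978,-0.452) vel=(+2.655,-1.441) ωy=+56.96

Key-timestep trajectory:
   step    t(s)  obj.x    obj.z    obj.vx   obj.vz 
     26  0.1383   +0.290  -0.078  +0.664  -0.361
     52  0.2766   +0.428  -0.153  +1.328  -0.721
     78  0.4149   +0.657  -0.277  +1.991  -1.081


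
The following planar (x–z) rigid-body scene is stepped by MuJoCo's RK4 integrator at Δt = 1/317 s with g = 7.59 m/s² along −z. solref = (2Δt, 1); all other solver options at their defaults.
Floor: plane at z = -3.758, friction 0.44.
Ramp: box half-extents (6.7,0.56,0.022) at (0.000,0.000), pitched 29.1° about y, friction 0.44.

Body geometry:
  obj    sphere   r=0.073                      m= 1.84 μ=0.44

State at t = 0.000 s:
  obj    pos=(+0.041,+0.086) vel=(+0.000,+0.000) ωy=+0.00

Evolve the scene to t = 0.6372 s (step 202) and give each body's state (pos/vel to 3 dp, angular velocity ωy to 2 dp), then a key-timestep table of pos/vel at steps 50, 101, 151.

State at t = 0.6372 s:
  obj    pos=(+0.509,-0.174) vel=(+1.468,-0.817) ωy=+23.01

Key-timestep trajectory:
   step    t(s)  obj.x    obj.z    obj.vx   obj.vz 
     50  0.1577   +0.070  +0.070  +0.363  -0.202
    101  0.3186   +0.158  +0.021  +0.734  -0.409
    151  0.4763   +0.302  -0.060  +1.097  -0.611


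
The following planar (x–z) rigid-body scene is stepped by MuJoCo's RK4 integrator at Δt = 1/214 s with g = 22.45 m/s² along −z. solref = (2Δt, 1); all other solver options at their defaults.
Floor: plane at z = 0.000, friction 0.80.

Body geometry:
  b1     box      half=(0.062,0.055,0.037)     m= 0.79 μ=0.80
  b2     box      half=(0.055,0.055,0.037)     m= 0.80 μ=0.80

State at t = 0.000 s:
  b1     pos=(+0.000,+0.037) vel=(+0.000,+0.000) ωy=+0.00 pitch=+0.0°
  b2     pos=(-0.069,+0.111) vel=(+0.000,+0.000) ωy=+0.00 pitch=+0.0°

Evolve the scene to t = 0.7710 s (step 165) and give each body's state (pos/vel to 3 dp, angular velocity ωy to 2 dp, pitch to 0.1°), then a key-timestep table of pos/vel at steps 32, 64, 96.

State at t = 0.7710 s:
  b1     pos=(+0.000,+0.037) vel=(+0.000,+0.000) ωy=+0.00 pitch=+0.0°
  b2     pos=(-0.119,+0.055) vel=(+0.000,+0.000) ωy=+0.00 pitch=-90.0°

Key-timestep trajectory:
   step    t(s)  b1.x    b1.z    b1.vx   b1.vz   b2.x    b2.z    b2.vx   b2.vz 
     32  0.1495   +0.000  +0.037  +0.000  +0.001   -0.098  +0.088  -0.370  -0.738
     64  0.2991   +0.000  +0.037  +0.000  +0.000   -0.144  +0.065  -0.027  +0.004
     96  0.4486   +0.000  +0.037  +0.000  +0.000   -0.114  +0.056  +0.070  +0.120


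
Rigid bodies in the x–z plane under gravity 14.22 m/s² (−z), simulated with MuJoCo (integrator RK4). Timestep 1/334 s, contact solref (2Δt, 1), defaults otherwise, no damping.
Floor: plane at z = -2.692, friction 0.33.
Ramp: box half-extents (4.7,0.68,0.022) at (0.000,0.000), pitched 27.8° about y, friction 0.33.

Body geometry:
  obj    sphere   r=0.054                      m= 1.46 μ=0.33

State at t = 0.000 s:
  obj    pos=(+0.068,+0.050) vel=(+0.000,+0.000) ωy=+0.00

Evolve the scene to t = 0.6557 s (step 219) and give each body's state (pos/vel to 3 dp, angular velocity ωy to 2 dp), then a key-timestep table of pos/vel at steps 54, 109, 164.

State at t = 0.6557 s:
  obj    pos=(+0.969,-0.425) vel=(+2.748,-1.449) ωy=+57.51

Key-timestep trajectory:
   step    t(s)  obj.x    obj.z    obj.vx   obj.vz 
     54  0.1617   +0.123  +0.021  +0.678  -0.357
    109  0.3263   +0.291  -0.068  +1.368  -0.721
    164  0.4910   +0.573  -0.216  +2.058  -1.085


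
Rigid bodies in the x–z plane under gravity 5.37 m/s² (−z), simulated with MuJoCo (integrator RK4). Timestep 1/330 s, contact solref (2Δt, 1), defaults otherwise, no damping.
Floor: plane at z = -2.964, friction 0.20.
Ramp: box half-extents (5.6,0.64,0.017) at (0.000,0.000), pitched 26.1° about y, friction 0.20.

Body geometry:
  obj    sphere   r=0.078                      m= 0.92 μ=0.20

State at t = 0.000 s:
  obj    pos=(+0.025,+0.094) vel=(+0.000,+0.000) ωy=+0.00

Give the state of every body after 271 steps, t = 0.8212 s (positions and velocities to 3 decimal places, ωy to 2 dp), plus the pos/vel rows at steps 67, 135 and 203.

State at t = 0.8212 s:
  obj    pos=(+0.536,-0.157) vel=(+1.245,-0.610) ωy=+17.76

Key-timestep trajectory:
   step    t(s)  obj.x    obj.z    obj.vx   obj.vz 
     67  0.2030   +0.056  +0.078  +0.308  -0.151
    135  0.4091   +0.152  +0.031  +0.620  -0.304
    203  0.6152   +0.312  -0.047  +0.932  -0.457


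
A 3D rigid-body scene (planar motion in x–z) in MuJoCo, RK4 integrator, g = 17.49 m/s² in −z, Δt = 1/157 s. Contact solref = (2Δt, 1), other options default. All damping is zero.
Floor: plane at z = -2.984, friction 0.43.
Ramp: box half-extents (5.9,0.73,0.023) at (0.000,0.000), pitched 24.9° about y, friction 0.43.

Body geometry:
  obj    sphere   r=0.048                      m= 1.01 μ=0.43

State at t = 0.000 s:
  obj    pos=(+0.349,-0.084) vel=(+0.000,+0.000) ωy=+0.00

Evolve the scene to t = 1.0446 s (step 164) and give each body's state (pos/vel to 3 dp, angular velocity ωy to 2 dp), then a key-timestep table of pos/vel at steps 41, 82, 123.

State at t = 1.0446 s:
  obj    pos=(+2.952,-1.292) vel=(+4.983,-2.313) ωy=+114.46

Key-timestep trajectory:
   step    t(s)  obj.x    obj.z    obj.vx   obj.vz 
     41  0.2611   +0.512  -0.159  +1.246  -0.578
     82  0.5223   +1.000  -0.386  +2.492  -1.157
    123  0.7834   +1.813  -0.763  +3.737  -1.735


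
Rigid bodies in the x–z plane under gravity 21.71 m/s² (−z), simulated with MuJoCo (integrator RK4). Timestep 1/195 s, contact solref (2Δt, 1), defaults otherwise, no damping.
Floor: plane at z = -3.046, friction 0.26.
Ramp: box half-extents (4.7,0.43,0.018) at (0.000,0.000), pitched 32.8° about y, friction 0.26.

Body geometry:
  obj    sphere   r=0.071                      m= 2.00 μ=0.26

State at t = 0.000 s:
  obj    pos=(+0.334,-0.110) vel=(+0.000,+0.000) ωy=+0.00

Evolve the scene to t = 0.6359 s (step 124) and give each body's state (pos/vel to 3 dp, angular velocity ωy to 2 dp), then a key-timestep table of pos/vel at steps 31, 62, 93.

State at t = 0.6359 s:
  obj    pos=(+1.762,-1.030) vel=(+4.491,-2.894) ωy=+75.20

Key-timestep trajectory:
   step    t(s)  obj.x    obj.z    obj.vx   obj.vz 
     31  0.1590   +0.424  -0.167  +1.123  -0.724
     62  0.3179   +0.691  -0.340  +2.246  -1.447
     93  0.4769   +1.138  -0.627  +3.368  -2.171


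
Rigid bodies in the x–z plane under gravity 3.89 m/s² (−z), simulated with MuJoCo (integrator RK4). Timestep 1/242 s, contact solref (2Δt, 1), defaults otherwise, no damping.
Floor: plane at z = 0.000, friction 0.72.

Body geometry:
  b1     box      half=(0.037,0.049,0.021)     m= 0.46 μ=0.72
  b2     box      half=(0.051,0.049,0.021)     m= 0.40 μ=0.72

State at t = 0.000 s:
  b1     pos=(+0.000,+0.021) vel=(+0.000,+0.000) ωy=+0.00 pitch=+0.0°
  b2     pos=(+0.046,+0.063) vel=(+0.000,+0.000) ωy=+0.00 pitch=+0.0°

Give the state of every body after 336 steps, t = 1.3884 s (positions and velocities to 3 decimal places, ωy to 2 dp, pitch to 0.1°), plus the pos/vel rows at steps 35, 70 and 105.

State at t = 1.3884 s:
  b1     pos=(+0.000,+0.021) vel=(+0.000,+0.000) ωy=+0.00 pitch=+0.0°
  b2     pos=(+0.058,+0.051) vel=(+0.000,+0.000) ωy=+0.00 pitch=+44.6°

Key-timestep trajectory:
   step    t(s)  b1.x    b1.z    b1.vx   b1.vz   b2.x    b2.z    b2.vx   b2.vz 
     35  0.1446   +0.000  +0.021  +0.000  +0.000   +0.051  +0.060  +0.071  -0.054
     70  0.2893   +0.000  +0.021  +0.000  +0.000   +0.062  +0.052  +0.050  +0.019
    105  0.4339   +0.000  +0.021  +0.000  +0.000   +0.061  +0.052  -0.066  -0.023


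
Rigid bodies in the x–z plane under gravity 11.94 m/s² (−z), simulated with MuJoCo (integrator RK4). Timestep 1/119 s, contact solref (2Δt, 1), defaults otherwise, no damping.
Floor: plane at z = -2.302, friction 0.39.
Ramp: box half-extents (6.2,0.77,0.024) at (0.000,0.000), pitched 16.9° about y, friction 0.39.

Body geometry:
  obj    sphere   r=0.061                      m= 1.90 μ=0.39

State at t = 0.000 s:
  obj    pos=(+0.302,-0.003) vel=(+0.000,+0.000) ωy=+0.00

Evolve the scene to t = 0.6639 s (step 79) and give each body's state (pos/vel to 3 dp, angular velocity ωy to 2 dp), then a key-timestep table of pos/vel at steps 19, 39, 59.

State at t = 0.6639 s:
  obj    pos=(+0.825,-0.162) vel=(+1.575,-0.478) ωy=+26.97

Key-timestep trajectory:
   step    t(s)  obj.x    obj.z    obj.vx   obj.vz 
     19  0.1597   +0.332  -0.012  +0.379  -0.115
     39  0.3277   +0.429  -0.042  +0.778  -0.236
     59  0.4958   +0.594  -0.092  +1.176  -0.357
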